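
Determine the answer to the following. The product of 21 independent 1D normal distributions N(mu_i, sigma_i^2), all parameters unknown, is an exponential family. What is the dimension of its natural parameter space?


Exponential family dimension calculation:
Each univariate normal has two natural parameters (mu/sigma^2 and -1/(2 sigma^2)).
With 21 independent components, dim = 2 * 21 = 42.

42


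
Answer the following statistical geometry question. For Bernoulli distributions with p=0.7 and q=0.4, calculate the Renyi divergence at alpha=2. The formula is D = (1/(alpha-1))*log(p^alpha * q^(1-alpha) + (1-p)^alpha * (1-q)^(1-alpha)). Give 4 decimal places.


Renyi divergence of order alpha between Bernoulli distributions:
D = (1/(alpha-1))*log(p^alpha * q^(1-alpha) + (1-p)^alpha * (1-q)^(1-alpha)).
alpha = 2, p = 0.7, q = 0.4.
p^alpha * q^(1-alpha) = 0.7^2 * 0.4^-1 = 1.225.
(1-p)^alpha * (1-q)^(1-alpha) = 0.3^2 * 0.6^-1 = 0.15.
sum = 1.225 + 0.15 = 1.375.
D = (1/1)*log(1.375) = 0.3185

0.3185


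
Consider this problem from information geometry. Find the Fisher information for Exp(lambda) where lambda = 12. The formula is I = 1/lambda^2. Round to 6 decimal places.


Fisher information for exponential: I(lambda) = 1/lambda^2.
lambda = 12, lambda^2 = 144.
I = 1/144 = 0.006944

0.006944


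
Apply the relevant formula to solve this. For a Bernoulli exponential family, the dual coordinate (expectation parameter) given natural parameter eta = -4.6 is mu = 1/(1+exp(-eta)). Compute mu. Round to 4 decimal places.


Dual coordinate (expectation parameter) for Bernoulli:
mu = 1/(1+exp(-eta)).
eta = -4.6.
exp(-eta) = exp(4.6) = 99.484316.
mu = 1/(1+99.484316) = 0.0100

0.0100


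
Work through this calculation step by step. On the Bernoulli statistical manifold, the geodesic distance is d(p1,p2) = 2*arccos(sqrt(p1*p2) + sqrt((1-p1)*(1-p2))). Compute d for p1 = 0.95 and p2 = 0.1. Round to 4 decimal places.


Geodesic distance on Bernoulli manifold:
d(p1,p2) = 2*arccos(sqrt(p1*p2) + sqrt((1-p1)*(1-p2))).
sqrt(p1*p2) = sqrt(0.95*0.1) = 0.308221.
sqrt((1-p1)*(1-p2)) = sqrt(0.05*0.9) = 0.212132.
arg = 0.308221 + 0.212132 = 0.520353.
d = 2*arccos(0.520353) = 2.0471

2.0471


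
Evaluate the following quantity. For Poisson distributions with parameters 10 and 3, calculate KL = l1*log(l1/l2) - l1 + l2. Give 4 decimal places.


KL divergence for Poisson:
KL = l1*log(l1/l2) - l1 + l2.
l1 = 10, l2 = 3.
log(10/3) = 1.203973.
l1*log(l1/l2) = 10 * 1.203973 = 12.039728.
KL = 12.039728 - 10 + 3 = 5.0397

5.0397


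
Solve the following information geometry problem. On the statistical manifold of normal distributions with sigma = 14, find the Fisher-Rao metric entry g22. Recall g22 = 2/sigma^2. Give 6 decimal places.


For the 2-parameter normal family, the Fisher metric has:
  g11 = 1/sigma^2, g22 = 2/sigma^2.
sigma = 14, sigma^2 = 196.
g22 = 0.010204

0.010204


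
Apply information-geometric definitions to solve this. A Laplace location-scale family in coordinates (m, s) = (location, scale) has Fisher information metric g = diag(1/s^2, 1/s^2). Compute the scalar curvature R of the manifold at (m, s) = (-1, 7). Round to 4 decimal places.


The metric has the form g = (A dm^2 + B ds^2)/s^2 with A = 1, B = 1.
Substitute u = sqrt(A/B)*m: g = B*(du^2 + ds^2)/s^2, i.e. B times the
Poincare upper half-plane metric, which has constant Gaussian curvature -1.
Scaling a 2D metric by a constant c divides the Gaussian curvature by c,
so K = -1/B = -1/(1) = -1.0000 everywhere (the point (m, s) = (-1, 7) is irrelevant:
the curvature is constant).
Scalar curvature in dimension 2: R = 2K = -2/(1) = -2.0000.

-2.0000


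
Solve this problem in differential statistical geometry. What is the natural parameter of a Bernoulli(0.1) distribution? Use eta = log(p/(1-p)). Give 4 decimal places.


Natural parameter for Bernoulli: eta = log(p/(1-p)).
p = 0.1, 1-p = 0.9.
p/(1-p) = 0.111111.
eta = log(0.111111) = -2.1972

-2.1972


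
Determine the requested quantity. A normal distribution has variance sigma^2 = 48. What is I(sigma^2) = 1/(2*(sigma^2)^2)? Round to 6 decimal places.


Fisher information for variance: I(sigma^2) = 1/(2*sigma^4).
sigma^2 = 48, so sigma^4 = 2304.
I = 1/(2*2304) = 1/4608 = 0.000217

0.000217


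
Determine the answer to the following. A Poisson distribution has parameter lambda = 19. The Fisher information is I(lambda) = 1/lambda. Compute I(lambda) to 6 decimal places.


Fisher information for Poisson: I(lambda) = 1/lambda.
lambda = 19.
I(lambda) = 1/19 = 0.052632

0.052632


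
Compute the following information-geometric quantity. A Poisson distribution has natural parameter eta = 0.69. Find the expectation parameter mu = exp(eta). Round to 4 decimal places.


Expectation parameter for Poisson exponential family:
mu = exp(eta).
eta = 0.69.
mu = exp(0.69) = 1.9937

1.9937


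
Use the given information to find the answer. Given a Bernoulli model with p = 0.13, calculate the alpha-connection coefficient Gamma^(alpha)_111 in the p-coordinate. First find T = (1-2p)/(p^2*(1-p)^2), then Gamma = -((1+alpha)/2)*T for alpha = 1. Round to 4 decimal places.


Skewness (Amari-Chentsov) tensor: T = (1-2p)/(p^2*(1-p)^2).
p = 0.13, 1-2p = 0.74, p^2 = 0.0169, (1-p)^2 = 0.7569.
T = 0.74/(0.0169 * 0.7569) = 57.850419.
In the p-coordinate, Gamma^(alpha) = Gamma^(0) - (alpha/2)*T with Gamma^(0) = (1/2)*g'(p) = -T/2,
so Gamma^(alpha) = -((1+alpha)/2)*T.
alpha = 1, -(1+alpha)/2 = -1.0.
Gamma = -1.0 * 57.850419 = -57.8504

-57.8504


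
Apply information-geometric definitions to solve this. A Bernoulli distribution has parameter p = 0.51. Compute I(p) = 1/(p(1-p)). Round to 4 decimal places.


For Bernoulli(p), Fisher information is I(p) = 1/(p*(1-p)).
p = 0.51, 1-p = 0.49.
p*(1-p) = 0.2499.
I(p) = 1/0.2499 = 4.0016

4.0016


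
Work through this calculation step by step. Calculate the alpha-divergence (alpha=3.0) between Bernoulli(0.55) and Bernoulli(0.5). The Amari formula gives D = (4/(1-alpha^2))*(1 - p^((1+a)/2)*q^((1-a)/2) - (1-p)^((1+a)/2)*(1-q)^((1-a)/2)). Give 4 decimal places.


Amari alpha-divergence:
D = (4/(1-alpha^2))*(1 - p^((1+a)/2)*q^((1-a)/2) - (1-p)^((1+a)/2)*(1-q)^((1-a)/2)).
alpha = 3.0, p = 0.55, q = 0.5.
e1 = (1+alpha)/2 = 2.0, e2 = (1-alpha)/2 = -1.0.
t1 = p^e1 * q^e2 = 0.55^2.0 * 0.5^-1.0 = 0.605.
t2 = (1-p)^e1 * (1-q)^e2 = 0.45^2.0 * 0.5^-1.0 = 0.405.
4/(1-alpha^2) = -0.5.
D = -0.5*(1 - 0.605 - 0.405) = 0.0050

0.0050


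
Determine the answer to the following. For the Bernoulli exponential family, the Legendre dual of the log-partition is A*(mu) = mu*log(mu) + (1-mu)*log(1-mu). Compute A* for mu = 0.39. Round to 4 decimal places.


Legendre transform for Bernoulli:
A*(mu) = mu*log(mu) + (1-mu)*log(1-mu).
mu = 0.39, 1-mu = 0.61.
mu*log(mu) = 0.39*log(0.39) = -0.367227.
(1-mu)*log(1-mu) = 0.61*log(0.61) = -0.301521.
A* = -0.367227 + -0.301521 = -0.6687

-0.6687


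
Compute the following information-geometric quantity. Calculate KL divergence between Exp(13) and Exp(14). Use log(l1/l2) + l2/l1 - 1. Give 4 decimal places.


KL divergence for exponential family:
KL = log(l1/l2) + l2/l1 - 1.
log(13/14) = -0.074108.
14/13 = 1.076923.
KL = -0.074108 + 1.076923 - 1 = 0.0028

0.0028


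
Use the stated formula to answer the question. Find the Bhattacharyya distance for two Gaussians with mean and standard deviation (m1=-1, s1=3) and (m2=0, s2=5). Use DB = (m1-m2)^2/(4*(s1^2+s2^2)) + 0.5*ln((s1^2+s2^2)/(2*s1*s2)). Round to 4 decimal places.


Bhattacharyya distance between two Gaussians:
DB = (m1-m2)^2/(4*(s1^2+s2^2)) + (1/2)*ln((s1^2+s2^2)/(2*s1*s2)).
(m1-m2)^2 = (-1)^2 = 1.
s1^2+s2^2 = 9 + 25 = 34.
term1 = 1/136 = 0.007353.
term2 = 0.5*ln(34/30.0) = 0.062582.
DB = 0.007353 + 0.062582 = 0.0699

0.0699


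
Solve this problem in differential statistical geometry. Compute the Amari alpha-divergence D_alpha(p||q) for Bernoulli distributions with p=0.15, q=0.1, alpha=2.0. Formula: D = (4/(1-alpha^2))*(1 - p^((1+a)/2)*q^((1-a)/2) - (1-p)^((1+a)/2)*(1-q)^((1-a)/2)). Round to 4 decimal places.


Amari alpha-divergence:
D = (4/(1-alpha^2))*(1 - p^((1+a)/2)*q^((1-a)/2) - (1-p)^((1+a)/2)*(1-q)^((1-a)/2)).
alpha = 2.0, p = 0.15, q = 0.1.
e1 = (1+alpha)/2 = 1.5, e2 = (1-alpha)/2 = -0.5.
t1 = p^e1 * q^e2 = 0.15^1.5 * 0.1^-0.5 = 0.183712.
t2 = (1-p)^e1 * (1-q)^e2 = 0.85^1.5 * 0.9^-0.5 = 0.826052.
4/(1-alpha^2) = -1.333333.
D = -1.333333*(1 - 0.183712 - 0.826052) = 0.0130

0.0130


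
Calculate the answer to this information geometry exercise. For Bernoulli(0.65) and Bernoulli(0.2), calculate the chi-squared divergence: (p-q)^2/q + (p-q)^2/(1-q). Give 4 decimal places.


Chi-squared divergence between Bernoulli distributions:
chi^2 = (p-q)^2/q + (p-q)^2/(1-q).
p = 0.65, q = 0.2, p-q = 0.45.
(p-q)^2 = 0.2025.
term1 = 0.2025/0.2 = 1.0125.
term2 = 0.2025/0.8 = 0.253125.
chi^2 = 1.0125 + 0.253125 = 1.2656

1.2656


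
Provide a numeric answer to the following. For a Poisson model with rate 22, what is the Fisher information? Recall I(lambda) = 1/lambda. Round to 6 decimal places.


Fisher information for Poisson: I(lambda) = 1/lambda.
lambda = 22.
I(lambda) = 1/22 = 0.045455

0.045455


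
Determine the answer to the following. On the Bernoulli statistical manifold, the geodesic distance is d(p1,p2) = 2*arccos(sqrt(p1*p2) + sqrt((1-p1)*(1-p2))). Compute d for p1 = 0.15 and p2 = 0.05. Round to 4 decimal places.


Geodesic distance on Bernoulli manifold:
d(p1,p2) = 2*arccos(sqrt(p1*p2) + sqrt((1-p1)*(1-p2))).
sqrt(p1*p2) = sqrt(0.15*0.05) = 0.086603.
sqrt((1-p1)*(1-p2)) = sqrt(0.85*0.95) = 0.89861.
arg = 0.086603 + 0.89861 = 0.985213.
d = 2*arccos(0.985213) = 0.3444

0.3444


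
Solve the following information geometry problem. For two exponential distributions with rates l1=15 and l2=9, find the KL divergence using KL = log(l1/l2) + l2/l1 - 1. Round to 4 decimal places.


KL divergence for exponential family:
KL = log(l1/l2) + l2/l1 - 1.
log(15/9) = 0.510826.
9/15 = 0.6.
KL = 0.510826 + 0.6 - 1 = 0.1108

0.1108


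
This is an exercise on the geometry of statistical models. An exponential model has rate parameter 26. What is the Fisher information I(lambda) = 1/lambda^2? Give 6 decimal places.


Fisher information for exponential: I(lambda) = 1/lambda^2.
lambda = 26, lambda^2 = 676.
I = 1/676 = 0.001479

0.001479


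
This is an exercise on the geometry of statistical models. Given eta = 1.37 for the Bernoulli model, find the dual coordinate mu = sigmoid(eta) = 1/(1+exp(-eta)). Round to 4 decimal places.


Dual coordinate (expectation parameter) for Bernoulli:
mu = 1/(1+exp(-eta)).
eta = 1.37.
exp(-eta) = exp(-1.37) = 0.254107.
mu = 1/(1+0.254107) = 0.7974

0.7974


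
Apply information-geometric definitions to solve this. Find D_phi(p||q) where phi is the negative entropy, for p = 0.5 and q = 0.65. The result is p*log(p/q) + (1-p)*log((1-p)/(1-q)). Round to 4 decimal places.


Bregman divergence with negative entropy generator:
D = p*log(p/q) + (1-p)*log((1-p)/(1-q)).
p = 0.5, q = 0.65.
p*log(p/q) = 0.5*log(0.5/0.65) = -0.131182.
(1-p)*log((1-p)/(1-q)) = 0.5*log(0.5/0.35) = 0.178337.
D = -0.131182 + 0.178337 = 0.0472

0.0472


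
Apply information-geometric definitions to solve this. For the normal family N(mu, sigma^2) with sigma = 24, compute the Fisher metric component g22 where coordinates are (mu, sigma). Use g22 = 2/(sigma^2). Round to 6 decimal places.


For the 2-parameter normal family, the Fisher metric has:
  g11 = 1/sigma^2, g22 = 2/sigma^2.
sigma = 24, sigma^2 = 576.
g22 = 0.003472

0.003472


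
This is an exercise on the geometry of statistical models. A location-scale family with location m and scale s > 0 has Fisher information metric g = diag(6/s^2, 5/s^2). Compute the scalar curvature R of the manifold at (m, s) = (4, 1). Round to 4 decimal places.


The metric has the form g = (A dm^2 + B ds^2)/s^2 with A = 6, B = 5.
Substitute u = sqrt(A/B)*m: g = B*(du^2 + ds^2)/s^2, i.e. B times the
Poincare upper half-plane metric, which has constant Gaussian curvature -1.
Scaling a 2D metric by a constant c divides the Gaussian curvature by c,
so K = -1/B = -1/(5) = -0.2000 everywhere (the point (m, s) = (4, 1) is irrelevant:
the curvature is constant).
Scalar curvature in dimension 2: R = 2K = -2/(5) = -0.4000.

-0.4000


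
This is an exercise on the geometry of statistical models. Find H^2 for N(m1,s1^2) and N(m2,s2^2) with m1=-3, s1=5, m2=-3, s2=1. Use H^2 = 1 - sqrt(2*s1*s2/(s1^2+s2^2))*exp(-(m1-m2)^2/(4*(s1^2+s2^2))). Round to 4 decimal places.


Squared Hellinger distance for Gaussians:
H^2 = 1 - sqrt(2*s1*s2/(s1^2+s2^2)) * exp(-(m1-m2)^2/(4*(s1^2+s2^2))).
s1^2 = 25, s2^2 = 1, s1^2+s2^2 = 26.
sqrt(2*5*1/(26)) = 0.620174.
(m1-m2)^2 = (0)^2 = 0.
exp(-0/(4*26)) = exp(0.0) = 1.0.
H^2 = 1 - 0.620174*1.0 = 0.3798

0.3798


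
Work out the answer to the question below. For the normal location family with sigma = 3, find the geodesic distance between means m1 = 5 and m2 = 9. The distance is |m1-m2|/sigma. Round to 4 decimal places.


On the fixed-variance normal subfamily, geodesic distance = |m1-m2|/sigma.
|5 - 9| = 4.
sigma = 3.
d = 4/3 = 1.3333

1.3333


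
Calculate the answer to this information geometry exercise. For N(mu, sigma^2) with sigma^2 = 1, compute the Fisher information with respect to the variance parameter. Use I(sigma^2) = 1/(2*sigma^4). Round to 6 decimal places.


Fisher information for variance: I(sigma^2) = 1/(2*sigma^4).
sigma^2 = 1, so sigma^4 = 1.
I = 1/(2*1) = 1/2 = 0.500000

0.500000


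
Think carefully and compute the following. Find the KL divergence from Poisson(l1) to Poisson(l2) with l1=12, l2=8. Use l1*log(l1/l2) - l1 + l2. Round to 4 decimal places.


KL divergence for Poisson:
KL = l1*log(l1/l2) - l1 + l2.
l1 = 12, l2 = 8.
log(12/8) = 0.405465.
l1*log(l1/l2) = 12 * 0.405465 = 4.865581.
KL = 4.865581 - 12 + 8 = 0.8656

0.8656


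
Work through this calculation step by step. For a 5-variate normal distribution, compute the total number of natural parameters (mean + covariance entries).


Exponential family dimension calculation:
For 5-dim MVN: mean has 5 params, covariance has 5*6/2 = 15 unique entries.
Total dim = 5 + 15 = 20.

20


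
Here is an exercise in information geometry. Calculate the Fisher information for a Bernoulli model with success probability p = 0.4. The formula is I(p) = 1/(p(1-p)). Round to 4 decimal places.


For Bernoulli(p), Fisher information is I(p) = 1/(p*(1-p)).
p = 0.4, 1-p = 0.6.
p*(1-p) = 0.24.
I(p) = 1/0.24 = 4.1667

4.1667


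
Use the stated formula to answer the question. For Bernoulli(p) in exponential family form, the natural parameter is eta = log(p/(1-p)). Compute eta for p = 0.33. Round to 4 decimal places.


Natural parameter for Bernoulli: eta = log(p/(1-p)).
p = 0.33, 1-p = 0.67.
p/(1-p) = 0.492537.
eta = log(0.492537) = -0.7082

-0.7082


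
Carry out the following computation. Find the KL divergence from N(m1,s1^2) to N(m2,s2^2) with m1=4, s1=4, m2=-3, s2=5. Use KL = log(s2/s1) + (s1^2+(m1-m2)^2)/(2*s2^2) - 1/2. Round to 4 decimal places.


KL divergence between normal distributions:
KL = log(s2/s1) + (s1^2 + (m1-m2)^2)/(2*s2^2) - 1/2.
log(5/4) = 0.223144.
(4^2 + (4--3)^2)/(2*5^2) = (16 + 49)/50 = 1.3.
KL = 0.223144 + 1.3 - 0.5 = 1.0231

1.0231


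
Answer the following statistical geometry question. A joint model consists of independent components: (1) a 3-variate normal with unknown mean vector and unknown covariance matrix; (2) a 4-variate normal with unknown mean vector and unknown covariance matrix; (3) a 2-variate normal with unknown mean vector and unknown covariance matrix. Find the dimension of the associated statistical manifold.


The dimension of a statistical manifold equals the number of free
(independent) real parameters of the model. For a product of independent
blocks the parameter counts add.
- 3-variate normal: 3 (mean) + 3*4/2 = 6 (symmetric covariance) = 9.
- 4-variate normal: 4 (mean) + 4*5/2 = 10 (symmetric covariance) = 14.
- 2-variate normal: 2 (mean) + 2*3/2 = 3 (symmetric covariance) = 5.
Total = 9 + 14 + 5 = 28.
Dimension = 28

28


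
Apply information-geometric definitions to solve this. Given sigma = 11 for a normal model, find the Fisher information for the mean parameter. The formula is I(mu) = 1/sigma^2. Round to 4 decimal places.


The Fisher information for the mean of a normal distribution is I(mu) = 1/sigma^2.
sigma = 11, so sigma^2 = 121.
I(mu) = 1/121 = 0.0083

0.0083


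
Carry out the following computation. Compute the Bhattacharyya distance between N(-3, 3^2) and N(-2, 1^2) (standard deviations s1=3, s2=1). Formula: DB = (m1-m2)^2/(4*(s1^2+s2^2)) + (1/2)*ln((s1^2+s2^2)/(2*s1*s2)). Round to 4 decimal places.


Bhattacharyya distance between two Gaussians:
DB = (m1-m2)^2/(4*(s1^2+s2^2)) + (1/2)*ln((s1^2+s2^2)/(2*s1*s2)).
(m1-m2)^2 = (-1)^2 = 1.
s1^2+s2^2 = 9 + 1 = 10.
term1 = 1/40 = 0.025.
term2 = 0.5*ln(10/6.0) = 0.255413.
DB = 0.025 + 0.255413 = 0.2804

0.2804


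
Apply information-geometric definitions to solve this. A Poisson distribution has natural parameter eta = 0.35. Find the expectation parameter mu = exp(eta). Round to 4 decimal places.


Expectation parameter for Poisson exponential family:
mu = exp(eta).
eta = 0.35.
mu = exp(0.35) = 1.4191

1.4191


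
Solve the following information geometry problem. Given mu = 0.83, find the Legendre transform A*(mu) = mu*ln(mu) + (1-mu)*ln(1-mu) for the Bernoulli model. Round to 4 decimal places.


Legendre transform for Bernoulli:
A*(mu) = mu*log(mu) + (1-mu)*log(1-mu).
mu = 0.83, 1-mu = 0.17.
mu*log(mu) = 0.83*log(0.83) = -0.154654.
(1-mu)*log(1-mu) = 0.17*log(0.17) = -0.301233.
A* = -0.154654 + -0.301233 = -0.4559

-0.4559


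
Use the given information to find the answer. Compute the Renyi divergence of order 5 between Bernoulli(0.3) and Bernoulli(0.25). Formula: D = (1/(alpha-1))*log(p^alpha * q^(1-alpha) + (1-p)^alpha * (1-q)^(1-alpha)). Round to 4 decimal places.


Renyi divergence of order alpha between Bernoulli distributions:
D = (1/(alpha-1))*log(p^alpha * q^(1-alpha) + (1-p)^alpha * (1-q)^(1-alpha)).
alpha = 5, p = 0.3, q = 0.25.
p^alpha * q^(1-alpha) = 0.3^5 * 0.25^-4 = 0.62208.
(1-p)^alpha * (1-q)^(1-alpha) = 0.7^5 * 0.75^-4 = 0.531184.
sum = 0.62208 + 0.531184 = 1.153264.
D = (1/4)*log(1.153264) = 0.0356

0.0356


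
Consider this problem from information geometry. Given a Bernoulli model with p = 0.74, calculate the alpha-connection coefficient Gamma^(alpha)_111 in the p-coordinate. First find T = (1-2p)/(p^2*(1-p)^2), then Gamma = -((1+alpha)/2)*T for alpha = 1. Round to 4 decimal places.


Skewness (Amari-Chentsov) tensor: T = (1-2p)/(p^2*(1-p)^2).
p = 0.74, 1-2p = -0.48, p^2 = 0.5476, (1-p)^2 = 0.0676.
T = -0.48/(0.5476 * 0.0676) = -12.966749.
In the p-coordinate, Gamma^(alpha) = Gamma^(0) - (alpha/2)*T with Gamma^(0) = (1/2)*g'(p) = -T/2,
so Gamma^(alpha) = -((1+alpha)/2)*T.
alpha = 1, -(1+alpha)/2 = -1.0.
Gamma = -1.0 * -12.966749 = 12.9667

12.9667


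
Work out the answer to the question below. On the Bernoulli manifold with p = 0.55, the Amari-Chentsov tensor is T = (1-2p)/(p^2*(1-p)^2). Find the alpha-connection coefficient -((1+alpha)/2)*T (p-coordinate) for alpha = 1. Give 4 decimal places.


Skewness (Amari-Chentsov) tensor: T = (1-2p)/(p^2*(1-p)^2).
p = 0.55, 1-2p = -0.1, p^2 = 0.3025, (1-p)^2 = 0.2025.
T = -0.1/(0.3025 * 0.2025) = -1.632486.
In the p-coordinate, Gamma^(alpha) = Gamma^(0) - (alpha/2)*T with Gamma^(0) = (1/2)*g'(p) = -T/2,
so Gamma^(alpha) = -((1+alpha)/2)*T.
alpha = 1, -(1+alpha)/2 = -1.0.
Gamma = -1.0 * -1.632486 = 1.6325

1.6325


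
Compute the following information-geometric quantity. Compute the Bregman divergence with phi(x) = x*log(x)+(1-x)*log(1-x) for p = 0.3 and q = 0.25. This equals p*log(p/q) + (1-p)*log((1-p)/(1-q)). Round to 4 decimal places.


Bregman divergence with negative entropy generator:
D = p*log(p/q) + (1-p)*log((1-p)/(1-q)).
p = 0.3, q = 0.25.
p*log(p/q) = 0.3*log(0.3/0.25) = 0.054696.
(1-p)*log((1-p)/(1-q)) = 0.7*log(0.7/0.75) = -0.048295.
D = 0.054696 + -0.048295 = 0.0064

0.0064


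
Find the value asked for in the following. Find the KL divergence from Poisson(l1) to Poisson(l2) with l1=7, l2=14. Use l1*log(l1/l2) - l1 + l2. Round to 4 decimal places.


KL divergence for Poisson:
KL = l1*log(l1/l2) - l1 + l2.
l1 = 7, l2 = 14.
log(7/14) = -0.693147.
l1*log(l1/l2) = 7 * -0.693147 = -4.85203.
KL = -4.85203 - 7 + 14 = 2.1480

2.1480


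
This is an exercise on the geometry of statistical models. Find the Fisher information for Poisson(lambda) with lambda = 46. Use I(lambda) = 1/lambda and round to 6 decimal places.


Fisher information for Poisson: I(lambda) = 1/lambda.
lambda = 46.
I(lambda) = 1/46 = 0.021739

0.021739


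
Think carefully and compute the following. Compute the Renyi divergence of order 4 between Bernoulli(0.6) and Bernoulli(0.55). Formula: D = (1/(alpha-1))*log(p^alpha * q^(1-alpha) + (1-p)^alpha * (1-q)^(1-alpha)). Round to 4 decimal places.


Renyi divergence of order alpha between Bernoulli distributions:
D = (1/(alpha-1))*log(p^alpha * q^(1-alpha) + (1-p)^alpha * (1-q)^(1-alpha)).
alpha = 4, p = 0.6, q = 0.55.
p^alpha * q^(1-alpha) = 0.6^4 * 0.55^-3 = 0.778963.
(1-p)^alpha * (1-q)^(1-alpha) = 0.4^4 * 0.45^-3 = 0.280933.
sum = 0.778963 + 0.280933 = 1.059896.
D = (1/3)*log(1.059896) = 0.0194

0.0194


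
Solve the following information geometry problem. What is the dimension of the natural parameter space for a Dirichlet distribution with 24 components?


Exponential family dimension calculation:
Dirichlet with 24 components has 24 natural parameters.

24


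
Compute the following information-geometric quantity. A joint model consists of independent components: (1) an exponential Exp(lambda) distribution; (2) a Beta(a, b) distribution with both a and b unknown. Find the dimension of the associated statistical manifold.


The dimension of a statistical manifold equals the number of free
(independent) real parameters of the model. For a product of independent
blocks the parameter counts add.
- exponential (lambda): 1.
- Beta (a, b): 2.
Total = 1 + 2 = 3.
Dimension = 3

3


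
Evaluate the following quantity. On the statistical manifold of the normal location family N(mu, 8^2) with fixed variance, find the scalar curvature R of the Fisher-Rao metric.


This family has a single free parameter, so its statistical manifold
is 1-dimensional. The Riemann curvature tensor of any 1-dimensional
Riemannian manifold vanishes identically, so R = 0.

0


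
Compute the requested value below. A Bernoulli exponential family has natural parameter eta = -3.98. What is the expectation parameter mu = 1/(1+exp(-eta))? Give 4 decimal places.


Dual coordinate (expectation parameter) for Bernoulli:
mu = 1/(1+exp(-eta)).
eta = -3.98.
exp(-eta) = exp(3.98) = 53.517034.
mu = 1/(1+53.517034) = 0.0183

0.0183


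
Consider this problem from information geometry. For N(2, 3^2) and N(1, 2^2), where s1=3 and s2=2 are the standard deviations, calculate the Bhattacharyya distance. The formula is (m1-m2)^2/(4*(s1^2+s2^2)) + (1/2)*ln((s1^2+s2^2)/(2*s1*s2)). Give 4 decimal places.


Bhattacharyya distance between two Gaussians:
DB = (m1-m2)^2/(4*(s1^2+s2^2)) + (1/2)*ln((s1^2+s2^2)/(2*s1*s2)).
(m1-m2)^2 = (1)^2 = 1.
s1^2+s2^2 = 9 + 4 = 13.
term1 = 1/52 = 0.019231.
term2 = 0.5*ln(13/12.0) = 0.040021.
DB = 0.019231 + 0.040021 = 0.0593

0.0593


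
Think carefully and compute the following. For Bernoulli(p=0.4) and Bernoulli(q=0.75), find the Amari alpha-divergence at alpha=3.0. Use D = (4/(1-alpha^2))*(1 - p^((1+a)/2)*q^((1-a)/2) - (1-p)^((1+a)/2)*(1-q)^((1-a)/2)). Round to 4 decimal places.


Amari alpha-divergence:
D = (4/(1-alpha^2))*(1 - p^((1+a)/2)*q^((1-a)/2) - (1-p)^((1+a)/2)*(1-q)^((1-a)/2)).
alpha = 3.0, p = 0.4, q = 0.75.
e1 = (1+alpha)/2 = 2.0, e2 = (1-alpha)/2 = -1.0.
t1 = p^e1 * q^e2 = 0.4^2.0 * 0.75^-1.0 = 0.213333.
t2 = (1-p)^e1 * (1-q)^e2 = 0.6^2.0 * 0.25^-1.0 = 1.44.
4/(1-alpha^2) = -0.5.
D = -0.5*(1 - 0.213333 - 1.44) = 0.3267

0.3267


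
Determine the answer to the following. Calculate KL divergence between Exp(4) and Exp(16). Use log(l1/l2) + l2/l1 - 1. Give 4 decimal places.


KL divergence for exponential family:
KL = log(l1/l2) + l2/l1 - 1.
log(4/16) = -1.386294.
16/4 = 4.0.
KL = -1.386294 + 4.0 - 1 = 1.6137

1.6137


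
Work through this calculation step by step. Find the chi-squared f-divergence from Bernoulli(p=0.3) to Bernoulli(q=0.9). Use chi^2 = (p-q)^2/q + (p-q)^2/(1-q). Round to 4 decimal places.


Chi-squared divergence between Bernoulli distributions:
chi^2 = (p-q)^2/q + (p-q)^2/(1-q).
p = 0.3, q = 0.9, p-q = -0.6.
(p-q)^2 = 0.36.
term1 = 0.36/0.9 = 0.4.
term2 = 0.36/0.1 = 3.6.
chi^2 = 0.4 + 3.6 = 4.0000

4.0000


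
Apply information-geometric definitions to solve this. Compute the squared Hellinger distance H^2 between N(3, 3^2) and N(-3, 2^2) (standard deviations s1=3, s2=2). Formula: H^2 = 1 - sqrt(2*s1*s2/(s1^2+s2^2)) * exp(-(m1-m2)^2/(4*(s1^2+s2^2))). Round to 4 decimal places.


Squared Hellinger distance for Gaussians:
H^2 = 1 - sqrt(2*s1*s2/(s1^2+s2^2)) * exp(-(m1-m2)^2/(4*(s1^2+s2^2))).
s1^2 = 9, s2^2 = 4, s1^2+s2^2 = 13.
sqrt(2*3*2/(13)) = 0.960769.
(m1-m2)^2 = (6)^2 = 36.
exp(-36/(4*13)) = exp(-0.692308) = 0.50042.
H^2 = 1 - 0.960769*0.50042 = 0.5192

0.5192


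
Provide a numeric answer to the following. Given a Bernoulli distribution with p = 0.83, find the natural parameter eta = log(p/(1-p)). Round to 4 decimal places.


Natural parameter for Bernoulli: eta = log(p/(1-p)).
p = 0.83, 1-p = 0.17.
p/(1-p) = 4.882353.
eta = log(4.882353) = 1.5856

1.5856


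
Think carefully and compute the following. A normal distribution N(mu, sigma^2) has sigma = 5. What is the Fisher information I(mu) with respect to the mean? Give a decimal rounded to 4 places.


The Fisher information for the mean of a normal distribution is I(mu) = 1/sigma^2.
sigma = 5, so sigma^2 = 25.
I(mu) = 1/25 = 0.0400

0.0400


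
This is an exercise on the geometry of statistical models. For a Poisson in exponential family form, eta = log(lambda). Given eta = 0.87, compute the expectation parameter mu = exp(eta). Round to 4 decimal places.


Expectation parameter for Poisson exponential family:
mu = exp(eta).
eta = 0.87.
mu = exp(0.87) = 2.3869

2.3869


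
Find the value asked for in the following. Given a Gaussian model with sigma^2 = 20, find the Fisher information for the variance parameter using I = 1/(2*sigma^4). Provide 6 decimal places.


Fisher information for variance: I(sigma^2) = 1/(2*sigma^4).
sigma^2 = 20, so sigma^4 = 400.
I = 1/(2*400) = 1/800 = 0.001250

0.001250


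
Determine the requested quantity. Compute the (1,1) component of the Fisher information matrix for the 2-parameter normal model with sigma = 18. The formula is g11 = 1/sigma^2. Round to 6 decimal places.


For the 2-parameter normal family, the Fisher metric has:
  g11 = 1/sigma^2, g22 = 2/sigma^2.
sigma = 18, sigma^2 = 324.
g11 = 0.003086

0.003086


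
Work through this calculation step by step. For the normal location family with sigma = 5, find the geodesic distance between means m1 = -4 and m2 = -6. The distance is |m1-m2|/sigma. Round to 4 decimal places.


On the fixed-variance normal subfamily, geodesic distance = |m1-m2|/sigma.
|-4 - -6| = 2.
sigma = 5.
d = 2/5 = 0.4000

0.4000


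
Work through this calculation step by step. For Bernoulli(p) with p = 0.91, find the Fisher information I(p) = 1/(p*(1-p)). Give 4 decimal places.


For Bernoulli(p), Fisher information is I(p) = 1/(p*(1-p)).
p = 0.91, 1-p = 0.09.
p*(1-p) = 0.0819.
I(p) = 1/0.0819 = 12.2100

12.2100


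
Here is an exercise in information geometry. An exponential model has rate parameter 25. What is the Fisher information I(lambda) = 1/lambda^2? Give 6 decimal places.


Fisher information for exponential: I(lambda) = 1/lambda^2.
lambda = 25, lambda^2 = 625.
I = 1/625 = 0.001600

0.001600


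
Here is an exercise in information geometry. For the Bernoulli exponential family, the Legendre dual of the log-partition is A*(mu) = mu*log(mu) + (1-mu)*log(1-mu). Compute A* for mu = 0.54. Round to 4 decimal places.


Legendre transform for Bernoulli:
A*(mu) = mu*log(mu) + (1-mu)*log(1-mu).
mu = 0.54, 1-mu = 0.46.
mu*log(mu) = 0.54*log(0.54) = -0.332741.
(1-mu)*log(1-mu) = 0.46*log(0.46) = -0.357203.
A* = -0.332741 + -0.357203 = -0.6899

-0.6899


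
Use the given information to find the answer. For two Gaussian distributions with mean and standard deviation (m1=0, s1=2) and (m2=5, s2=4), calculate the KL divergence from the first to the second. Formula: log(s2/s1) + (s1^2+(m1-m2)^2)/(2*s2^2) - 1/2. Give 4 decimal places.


KL divergence between normal distributions:
KL = log(s2/s1) + (s1^2 + (m1-m2)^2)/(2*s2^2) - 1/2.
log(4/2) = 0.693147.
(2^2 + (0-5)^2)/(2*4^2) = (4 + 25)/32 = 0.90625.
KL = 0.693147 + 0.90625 - 0.5 = 1.0994

1.0994


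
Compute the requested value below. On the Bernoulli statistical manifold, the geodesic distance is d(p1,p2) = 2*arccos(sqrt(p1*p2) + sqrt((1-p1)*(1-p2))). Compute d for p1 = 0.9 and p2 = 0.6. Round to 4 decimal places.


Geodesic distance on Bernoulli manifold:
d(p1,p2) = 2*arccos(sqrt(p1*p2) + sqrt((1-p1)*(1-p2))).
sqrt(p1*p2) = sqrt(0.9*0.6) = 0.734847.
sqrt((1-p1)*(1-p2)) = sqrt(0.1*0.4) = 0.2.
arg = 0.734847 + 0.2 = 0.934847.
d = 2*arccos(0.934847) = 0.7259

0.7259


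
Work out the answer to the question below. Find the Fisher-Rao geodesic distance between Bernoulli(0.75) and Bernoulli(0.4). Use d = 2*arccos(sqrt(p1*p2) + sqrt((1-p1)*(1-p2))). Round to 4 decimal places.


Geodesic distance on Bernoulli manifold:
d(p1,p2) = 2*arccos(sqrt(p1*p2) + sqrt((1-p1)*(1-p2))).
sqrt(p1*p2) = sqrt(0.75*0.4) = 0.547723.
sqrt((1-p1)*(1-p2)) = sqrt(0.25*0.6) = 0.387298.
arg = 0.547723 + 0.387298 = 0.935021.
d = 2*arccos(0.935021) = 0.7250

0.7250


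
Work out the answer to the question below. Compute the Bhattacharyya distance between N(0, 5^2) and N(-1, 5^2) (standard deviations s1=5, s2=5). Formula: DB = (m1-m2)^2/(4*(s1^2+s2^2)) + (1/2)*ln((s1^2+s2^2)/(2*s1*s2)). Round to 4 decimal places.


Bhattacharyya distance between two Gaussians:
DB = (m1-m2)^2/(4*(s1^2+s2^2)) + (1/2)*ln((s1^2+s2^2)/(2*s1*s2)).
(m1-m2)^2 = (1)^2 = 1.
s1^2+s2^2 = 25 + 25 = 50.
term1 = 1/200 = 0.005.
term2 = 0.5*ln(50/50.0) = 0.0.
DB = 0.005 + 0.0 = 0.0050

0.0050


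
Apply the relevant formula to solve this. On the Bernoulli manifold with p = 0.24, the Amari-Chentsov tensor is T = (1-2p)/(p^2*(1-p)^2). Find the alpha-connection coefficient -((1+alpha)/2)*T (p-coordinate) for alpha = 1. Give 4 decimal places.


Skewness (Amari-Chentsov) tensor: T = (1-2p)/(p^2*(1-p)^2).
p = 0.24, 1-2p = 0.52, p^2 = 0.0576, (1-p)^2 = 0.5776.
T = 0.52/(0.0576 * 0.5776) = 15.629809.
In the p-coordinate, Gamma^(alpha) = Gamma^(0) - (alpha/2)*T with Gamma^(0) = (1/2)*g'(p) = -T/2,
so Gamma^(alpha) = -((1+alpha)/2)*T.
alpha = 1, -(1+alpha)/2 = -1.0.
Gamma = -1.0 * 15.629809 = -15.6298

-15.6298


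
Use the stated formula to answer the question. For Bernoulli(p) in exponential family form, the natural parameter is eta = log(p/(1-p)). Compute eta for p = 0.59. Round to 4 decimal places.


Natural parameter for Bernoulli: eta = log(p/(1-p)).
p = 0.59, 1-p = 0.41.
p/(1-p) = 1.439024.
eta = log(1.439024) = 0.3640

0.3640


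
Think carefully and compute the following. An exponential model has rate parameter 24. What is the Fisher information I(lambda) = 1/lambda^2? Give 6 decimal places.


Fisher information for exponential: I(lambda) = 1/lambda^2.
lambda = 24, lambda^2 = 576.
I = 1/576 = 0.001736

0.001736


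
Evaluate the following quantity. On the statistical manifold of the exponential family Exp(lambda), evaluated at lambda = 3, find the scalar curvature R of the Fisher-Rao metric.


This family has a single free parameter, so its statistical manifold
is 1-dimensional. The Riemann curvature tensor of any 1-dimensional
Riemannian manifold vanishes identically, so R = 0.

0


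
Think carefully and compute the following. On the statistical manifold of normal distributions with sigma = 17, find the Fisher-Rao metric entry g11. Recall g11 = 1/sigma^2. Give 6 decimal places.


For the 2-parameter normal family, the Fisher metric has:
  g11 = 1/sigma^2, g22 = 2/sigma^2.
sigma = 17, sigma^2 = 289.
g11 = 0.003460

0.003460


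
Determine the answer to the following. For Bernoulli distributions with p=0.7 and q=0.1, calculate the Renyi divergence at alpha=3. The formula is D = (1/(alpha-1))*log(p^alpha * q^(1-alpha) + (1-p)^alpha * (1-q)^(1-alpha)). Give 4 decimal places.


Renyi divergence of order alpha between Bernoulli distributions:
D = (1/(alpha-1))*log(p^alpha * q^(1-alpha) + (1-p)^alpha * (1-q)^(1-alpha)).
alpha = 3, p = 0.7, q = 0.1.
p^alpha * q^(1-alpha) = 0.7^3 * 0.1^-2 = 34.3.
(1-p)^alpha * (1-q)^(1-alpha) = 0.3^3 * 0.9^-2 = 0.033333.
sum = 34.3 + 0.033333 = 34.333333.
D = (1/2)*log(34.333333) = 1.7681

1.7681


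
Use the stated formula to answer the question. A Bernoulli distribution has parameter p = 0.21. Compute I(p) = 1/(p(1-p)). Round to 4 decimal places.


For Bernoulli(p), Fisher information is I(p) = 1/(p*(1-p)).
p = 0.21, 1-p = 0.79.
p*(1-p) = 0.1659.
I(p) = 1/0.1659 = 6.0277

6.0277


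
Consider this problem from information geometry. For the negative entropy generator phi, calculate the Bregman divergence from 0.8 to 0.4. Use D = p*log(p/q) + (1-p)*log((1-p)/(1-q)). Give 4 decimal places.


Bregman divergence with negative entropy generator:
D = p*log(p/q) + (1-p)*log((1-p)/(1-q)).
p = 0.8, q = 0.4.
p*log(p/q) = 0.8*log(0.8/0.4) = 0.554518.
(1-p)*log((1-p)/(1-q)) = 0.2*log(0.2/0.6) = -0.219722.
D = 0.554518 + -0.219722 = 0.3348

0.3348


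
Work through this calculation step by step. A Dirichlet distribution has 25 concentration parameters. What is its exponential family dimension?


Exponential family dimension calculation:
Dirichlet with 25 components has 25 natural parameters.

25


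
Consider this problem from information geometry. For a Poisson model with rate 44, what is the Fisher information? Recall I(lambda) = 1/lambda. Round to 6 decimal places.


Fisher information for Poisson: I(lambda) = 1/lambda.
lambda = 44.
I(lambda) = 1/44 = 0.022727

0.022727


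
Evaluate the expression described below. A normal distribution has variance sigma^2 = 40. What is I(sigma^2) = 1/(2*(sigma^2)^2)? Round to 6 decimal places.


Fisher information for variance: I(sigma^2) = 1/(2*sigma^4).
sigma^2 = 40, so sigma^4 = 1600.
I = 1/(2*1600) = 1/3200 = 0.000313

0.000313


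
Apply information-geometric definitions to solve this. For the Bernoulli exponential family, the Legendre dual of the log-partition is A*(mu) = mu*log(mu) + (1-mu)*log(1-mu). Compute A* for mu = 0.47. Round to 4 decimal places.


Legendre transform for Bernoulli:
A*(mu) = mu*log(mu) + (1-mu)*log(1-mu).
mu = 0.47, 1-mu = 0.53.
mu*log(mu) = 0.47*log(0.47) = -0.354861.
(1-mu)*log(1-mu) = 0.53*log(0.53) = -0.336485.
A* = -0.354861 + -0.336485 = -0.6913

-0.6913


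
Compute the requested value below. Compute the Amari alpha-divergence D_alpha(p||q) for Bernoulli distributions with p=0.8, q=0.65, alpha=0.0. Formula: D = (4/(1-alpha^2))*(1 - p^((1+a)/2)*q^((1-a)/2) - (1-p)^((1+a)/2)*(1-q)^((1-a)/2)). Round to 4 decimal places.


Amari alpha-divergence:
D = (4/(1-alpha^2))*(1 - p^((1+a)/2)*q^((1-a)/2) - (1-p)^((1+a)/2)*(1-q)^((1-a)/2)).
alpha = 0.0, p = 0.8, q = 0.65.
e1 = (1+alpha)/2 = 0.5, e2 = (1-alpha)/2 = 0.5.
t1 = p^e1 * q^e2 = 0.8^0.5 * 0.65^0.5 = 0.72111.
t2 = (1-p)^e1 * (1-q)^e2 = 0.2^0.5 * 0.35^0.5 = 0.264575.
4/(1-alpha^2) = 4.0.
D = 4.0*(1 - 0.72111 - 0.264575) = 0.0573

0.0573


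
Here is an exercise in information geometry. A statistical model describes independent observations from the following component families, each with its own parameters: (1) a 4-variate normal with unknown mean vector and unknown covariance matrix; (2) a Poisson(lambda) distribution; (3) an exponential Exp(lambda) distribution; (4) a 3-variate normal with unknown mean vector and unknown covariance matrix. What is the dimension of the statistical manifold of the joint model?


The dimension of a statistical manifold equals the number of free
(independent) real parameters of the model. For a product of independent
blocks the parameter counts add.
- 4-variate normal: 4 (mean) + 4*5/2 = 10 (symmetric covariance) = 14.
- Poisson (lambda): 1.
- exponential (lambda): 1.
- 3-variate normal: 3 (mean) + 3*4/2 = 6 (symmetric covariance) = 9.
Total = 14 + 1 + 1 + 9 = 25.
Dimension = 25

25


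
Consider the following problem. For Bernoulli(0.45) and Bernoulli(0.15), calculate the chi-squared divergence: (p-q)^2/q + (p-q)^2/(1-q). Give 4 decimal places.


Chi-squared divergence between Bernoulli distributions:
chi^2 = (p-q)^2/q + (p-q)^2/(1-q).
p = 0.45, q = 0.15, p-q = 0.3.
(p-q)^2 = 0.09.
term1 = 0.09/0.15 = 0.6.
term2 = 0.09/0.85 = 0.105882.
chi^2 = 0.6 + 0.105882 = 0.7059

0.7059


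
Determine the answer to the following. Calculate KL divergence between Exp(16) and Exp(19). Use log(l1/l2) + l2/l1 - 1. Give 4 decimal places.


KL divergence for exponential family:
KL = log(l1/l2) + l2/l1 - 1.
log(16/19) = -0.17185.
19/16 = 1.1875.
KL = -0.17185 + 1.1875 - 1 = 0.0156

0.0156


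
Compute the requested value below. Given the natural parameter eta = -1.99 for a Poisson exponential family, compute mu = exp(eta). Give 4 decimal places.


Expectation parameter for Poisson exponential family:
mu = exp(eta).
eta = -1.99.
mu = exp(-1.99) = 0.1367

0.1367


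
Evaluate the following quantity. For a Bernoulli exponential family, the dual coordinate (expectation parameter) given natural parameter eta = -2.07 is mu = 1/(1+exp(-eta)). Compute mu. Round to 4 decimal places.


Dual coordinate (expectation parameter) for Bernoulli:
mu = 1/(1+exp(-eta)).
eta = -2.07.
exp(-eta) = exp(2.07) = 7.924823.
mu = 1/(1+7.924823) = 0.1120

0.1120


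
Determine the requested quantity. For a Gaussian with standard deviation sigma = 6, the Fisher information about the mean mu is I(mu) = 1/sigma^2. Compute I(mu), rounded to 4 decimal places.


The Fisher information for the mean of a normal distribution is I(mu) = 1/sigma^2.
sigma = 6, so sigma^2 = 36.
I(mu) = 1/36 = 0.0278

0.0278


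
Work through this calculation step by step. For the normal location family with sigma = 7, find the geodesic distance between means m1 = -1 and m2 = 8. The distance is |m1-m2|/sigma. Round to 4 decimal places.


On the fixed-variance normal subfamily, geodesic distance = |m1-m2|/sigma.
|-1 - 8| = 9.
sigma = 7.
d = 9/7 = 1.2857

1.2857


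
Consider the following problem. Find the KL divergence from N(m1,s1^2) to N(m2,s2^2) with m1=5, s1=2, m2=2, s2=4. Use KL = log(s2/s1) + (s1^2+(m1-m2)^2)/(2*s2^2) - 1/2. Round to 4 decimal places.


KL divergence between normal distributions:
KL = log(s2/s1) + (s1^2 + (m1-m2)^2)/(2*s2^2) - 1/2.
log(4/2) = 0.693147.
(2^2 + (5-2)^2)/(2*4^2) = (4 + 9)/32 = 0.40625.
KL = 0.693147 + 0.40625 - 0.5 = 0.5994

0.5994


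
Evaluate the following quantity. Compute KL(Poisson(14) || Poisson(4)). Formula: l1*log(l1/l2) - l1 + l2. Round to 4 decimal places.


KL divergence for Poisson:
KL = l1*log(l1/l2) - l1 + l2.
l1 = 14, l2 = 4.
log(14/4) = 1.252763.
l1*log(l1/l2) = 14 * 1.252763 = 17.538682.
KL = 17.538682 - 14 + 4 = 7.5387

7.5387


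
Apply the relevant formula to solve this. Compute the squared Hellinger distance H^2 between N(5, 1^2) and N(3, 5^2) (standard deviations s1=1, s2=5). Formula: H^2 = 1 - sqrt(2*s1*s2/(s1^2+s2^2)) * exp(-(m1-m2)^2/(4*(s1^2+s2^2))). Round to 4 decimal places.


Squared Hellinger distance for Gaussians:
H^2 = 1 - sqrt(2*s1*s2/(s1^2+s2^2)) * exp(-(m1-m2)^2/(4*(s1^2+s2^2))).
s1^2 = 1, s2^2 = 25, s1^2+s2^2 = 26.
sqrt(2*1*5/(26)) = 0.620174.
(m1-m2)^2 = (2)^2 = 4.
exp(-4/(4*26)) = exp(-0.038462) = 0.962269.
H^2 = 1 - 0.620174*0.962269 = 0.4032

0.4032


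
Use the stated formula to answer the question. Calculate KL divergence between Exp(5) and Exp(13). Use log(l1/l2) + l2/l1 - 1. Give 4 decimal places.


KL divergence for exponential family:
KL = log(l1/l2) + l2/l1 - 1.
log(5/13) = -0.955511.
13/5 = 2.6.
KL = -0.955511 + 2.6 - 1 = 0.6445

0.6445
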